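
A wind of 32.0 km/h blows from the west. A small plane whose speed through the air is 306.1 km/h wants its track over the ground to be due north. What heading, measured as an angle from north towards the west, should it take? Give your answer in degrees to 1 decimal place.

6.0°

The wind pushes perpendicular to the desired track; the heading must have a component into the wind equal to 32.0 km/h: 306.1 sin θ = 32.0.
sin θ = 0.1045, so θ = 6.001°.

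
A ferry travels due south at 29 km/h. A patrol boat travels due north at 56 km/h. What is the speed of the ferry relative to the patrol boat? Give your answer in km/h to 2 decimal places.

85.00 km/h

Taking east as x and north as y: ferry velocity = (0.000, -29.000) km/h; patrol boat velocity = (0.000, 56.000) km/h.
Velocity of ferry relative to patrol boat = (0.000, -29.000) − (0.000, 56.000) = (0.000, -85.000) km/h.
Magnitude = |(0.000, -85.000)| = 85.000 km/h.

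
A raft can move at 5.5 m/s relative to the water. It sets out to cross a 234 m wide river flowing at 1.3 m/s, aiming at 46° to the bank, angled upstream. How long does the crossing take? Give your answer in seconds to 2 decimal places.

The component of the raft's velocity perpendicular to the bank is 5.5 × sin 46° = 3.956 m/s.
Only the cross-stream component determines the crossing time; the current contributes nothing perpendicular to the bank.
Time = 234 / 3.956 = 59.145 s.

59.15 s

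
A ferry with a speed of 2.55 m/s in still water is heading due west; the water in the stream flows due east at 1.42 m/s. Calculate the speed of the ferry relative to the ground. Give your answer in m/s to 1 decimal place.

1.1 m/s

Taking east as x and north as y: velocity relative to the water = (-2.550, 0.000) m/s; the water relative to ground = (1.420, 0.000) m/s.
Velocity relative to ground = (-2.550, 0.000) + (1.420, 0.000) = (-1.130, 0.000) m/s.
Speed = |(-1.130, 0.000)| = 1.130 m/s.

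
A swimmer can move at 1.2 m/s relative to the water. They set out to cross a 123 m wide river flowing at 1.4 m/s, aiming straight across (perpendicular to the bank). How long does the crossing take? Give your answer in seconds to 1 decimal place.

The component of the swimmer's velocity perpendicular to the bank is 1.2 m/s.
Only the cross-stream component determines the crossing time; the current contributes nothing perpendicular to the bank.
Time = 123 / 1.200 = 102.500 s.

102.5 s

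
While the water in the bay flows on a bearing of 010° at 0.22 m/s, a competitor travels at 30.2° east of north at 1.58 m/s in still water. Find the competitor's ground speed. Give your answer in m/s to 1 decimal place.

Taking east as x and north as y: velocity relative to the water = (0.795, 1.366) m/s; the water relative to ground = (0.038, 0.217) m/s.
Velocity relative to ground = (0.795, 1.366) + (0.038, 0.217) = (0.833, 1.582) m/s.
Speed = |(0.833, 1.582)| = 1.788 m/s.

1.8 m/s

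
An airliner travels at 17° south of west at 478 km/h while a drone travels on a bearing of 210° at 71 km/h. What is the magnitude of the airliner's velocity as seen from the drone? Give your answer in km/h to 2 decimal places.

Taking east as x and north as y: airliner velocity = (-457.114, -139.754) km/h; drone velocity = (-35.500, -61.488) km/h.
Velocity of airliner relative to drone = (-457.114, -139.754) − (-35.500, -61.488) = (-421.614, -78.266) km/h.
Magnitude = |(-421.614, -78.266)| = 428.817 km/h.

428.82 km/h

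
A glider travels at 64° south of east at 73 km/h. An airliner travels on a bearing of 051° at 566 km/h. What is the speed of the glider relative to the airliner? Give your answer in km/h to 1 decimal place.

Taking east as x and north as y: glider velocity = (32.001, -65.612) km/h; airliner velocity = (439.865, 356.195) km/h.
Velocity of glider relative to airliner = (32.001, -65.612) − (439.865, 356.195) = (-407.864, -421.807) km/h.
Magnitude = |(-407.864, -421.807)| = 586.749 km/h.

586.7 km/h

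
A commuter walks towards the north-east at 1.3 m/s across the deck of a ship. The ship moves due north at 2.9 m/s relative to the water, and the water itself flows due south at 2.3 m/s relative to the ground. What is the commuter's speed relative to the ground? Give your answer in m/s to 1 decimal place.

1.8 m/s

In east/north components (m/s): commuter relative to ship = (0.919, 0.919); ship relative to water = (0.000, 2.900); water relative to ground = (0.000, -2.300).
Sum = (0.919, 1.519) m/s.
Speed = |(0.919, 1.519)| = 1.776 m/s.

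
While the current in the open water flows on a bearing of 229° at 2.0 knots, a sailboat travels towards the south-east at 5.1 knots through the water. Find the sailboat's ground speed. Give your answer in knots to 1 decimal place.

5.3 knots

Taking east as x and north as y: velocity relative to the water = (3.606, -3.606) knots; the water relative to ground = (-1.509, -1.312) knots.
Velocity relative to ground = (3.606, -3.606) + (-1.509, -1.312) = (2.097, -4.918) knots.
Speed = |(2.097, -4.918)| = 5.347 knots.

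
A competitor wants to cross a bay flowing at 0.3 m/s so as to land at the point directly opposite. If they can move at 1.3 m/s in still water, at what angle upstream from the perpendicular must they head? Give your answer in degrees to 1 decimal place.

13.3°

To cancel the current, the upstream component of the competitor's velocity must equal the flow: 1.3 sin θ = 0.3.
sin θ = 0.3 / 1.3 = 0.2308.
θ = arcsin(0.2308) = 13.342°.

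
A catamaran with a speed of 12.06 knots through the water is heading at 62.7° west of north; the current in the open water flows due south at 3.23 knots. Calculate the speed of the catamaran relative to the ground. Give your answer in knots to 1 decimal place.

11.0 knots

Taking east as x and north as y: velocity relative to the water = (-10.717, 5.531) knots; the water relative to ground = (0.000, -3.230) knots.
Velocity relative to ground = (-10.717, 5.531) + (0.000, -3.230) = (-10.717, 2.301) knots.
Speed = |(-10.717, 2.301)| = 10.961 knots.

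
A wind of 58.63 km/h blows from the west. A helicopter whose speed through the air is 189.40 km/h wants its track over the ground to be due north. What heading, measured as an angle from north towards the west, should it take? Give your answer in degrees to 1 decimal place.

18.0°

The wind pushes perpendicular to the desired track; the heading must have a component into the wind equal to 58.63 km/h: 189.40 sin θ = 58.63.
sin θ = 0.3096, so θ = 18.033°.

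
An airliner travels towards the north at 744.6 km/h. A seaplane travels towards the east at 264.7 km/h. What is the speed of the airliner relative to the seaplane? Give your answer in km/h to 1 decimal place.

790.3 km/h

Taking east as x and north as y: airliner velocity = (0.000, 744.600) km/h; seaplane velocity = (264.700, 0.000) km/h.
Velocity of airliner relative to seaplane = (0.000, 744.600) − (264.700, 0.000) = (-264.700, 744.600) km/h.
Magnitude = |(-264.700, 744.600)| = 790.250 km/h.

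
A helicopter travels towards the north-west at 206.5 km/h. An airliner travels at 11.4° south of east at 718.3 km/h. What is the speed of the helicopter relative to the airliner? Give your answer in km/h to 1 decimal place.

897.6 km/h

Taking east as x and north as y: helicopter velocity = (-146.018, 146.018) km/h; airliner velocity = (704.129, -141.977) km/h.
Velocity of helicopter relative to airliner = (-146.018, 146.018) − (704.129, -141.977) = (-850.146, 287.995) km/h.
Magnitude = |(-850.146, 287.995)| = 897.602 km/h.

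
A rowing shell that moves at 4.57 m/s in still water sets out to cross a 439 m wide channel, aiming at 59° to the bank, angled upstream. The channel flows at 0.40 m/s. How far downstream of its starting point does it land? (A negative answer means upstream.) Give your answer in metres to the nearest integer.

Perpendicular speed = 3.917 m/s; crossing time = 439 / 3.917 = 112.068 s.
Net downstream speed = -1.954 m/s.
Drift = -1.954 × 112.068 = -218.950 m (upstream).

-219 m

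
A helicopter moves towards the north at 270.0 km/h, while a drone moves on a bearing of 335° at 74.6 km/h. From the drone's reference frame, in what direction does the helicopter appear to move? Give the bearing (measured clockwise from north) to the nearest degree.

009°

Taking east as x and north as y: helicopter velocity = (0.000, 270.000) km/h; drone velocity = (-31.527, 67.611) km/h.
Velocity of helicopter relative to drone = (0.000, 270.000) − (-31.527, 67.611) = (31.527, 202.389) km/h.
Bearing = atan2(31.53, 202.39) = 8.85° clockwise from north.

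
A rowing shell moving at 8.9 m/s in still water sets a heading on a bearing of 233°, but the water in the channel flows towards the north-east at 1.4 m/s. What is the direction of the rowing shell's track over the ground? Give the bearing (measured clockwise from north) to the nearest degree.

234°

Taking east as x and north as y: velocity relative to the water = (-7.108, -5.356) m/s; the water relative to ground = (0.990, 0.990) m/s.
Velocity relative to ground = (-7.108, -5.356) + (0.990, 0.990) = (-6.118, -4.366) m/s.
Bearing = atan2(-6.12, -4.37) = 234.49° clockwise from north.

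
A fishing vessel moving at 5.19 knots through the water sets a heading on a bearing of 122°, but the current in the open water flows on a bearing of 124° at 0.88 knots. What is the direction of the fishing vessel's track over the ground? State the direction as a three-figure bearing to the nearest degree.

Taking east as x and north as y: velocity relative to the water = (4.401, -2.750) knots; the water relative to ground = (0.730, -0.492) knots.
Velocity relative to ground = (4.401, -2.750) + (0.730, -0.492) = (5.131, -3.242) knots.
Bearing = atan2(5.13, -3.24) = 122.29° clockwise from north.

122°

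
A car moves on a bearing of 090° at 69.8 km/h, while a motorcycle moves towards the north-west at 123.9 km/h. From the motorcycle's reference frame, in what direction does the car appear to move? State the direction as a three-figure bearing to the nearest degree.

119°

Taking east as x and north as y: car velocity = (69.800, 0.000) km/h; motorcycle velocity = (-87.611, 87.611) km/h.
Velocity of car relative to motorcycle = (69.800, 0.000) − (-87.611, 87.611) = (157.411, -87.611) km/h.
Bearing = atan2(157.41, -87.61) = 119.10° clockwise from north.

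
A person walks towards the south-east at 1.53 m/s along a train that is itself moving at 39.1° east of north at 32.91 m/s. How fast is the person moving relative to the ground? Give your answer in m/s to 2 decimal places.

32.79 m/s

Taking east as x and north as y: train velocity = (20.756, 25.540) m/s; person velocity relative to train = (1.082, -1.082) m/s.
Velocity relative to ground = (20.756, 25.540) + (1.082, -1.082) = (21.837, 24.458) m/s.
Speed = |(21.837, 24.458)| = 32.788 m/s.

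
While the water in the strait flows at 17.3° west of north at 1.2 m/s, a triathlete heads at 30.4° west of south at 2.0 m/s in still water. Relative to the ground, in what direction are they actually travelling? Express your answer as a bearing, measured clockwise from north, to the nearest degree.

Taking east as x and north as y: velocity relative to the water = (-1.012, -1.725) m/s; the water relative to ground = (-0.357, 1.146) m/s.
Velocity relative to ground = (-1.012, -1.725) + (-0.357, 1.146) = (-1.369, -0.579) m/s.
Bearing = atan2(-1.37, -0.58) = 247.06° clockwise from north.

247°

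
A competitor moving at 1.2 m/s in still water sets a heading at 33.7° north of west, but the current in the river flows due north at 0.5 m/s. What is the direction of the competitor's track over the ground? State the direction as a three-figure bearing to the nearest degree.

319°

Taking east as x and north as y: velocity relative to the water = (-0.998, 0.666) m/s; the water relative to ground = (0.000, 0.500) m/s.
Velocity relative to ground = (-0.998, 0.666) + (0.000, 0.500) = (-0.998, 1.166) m/s.
Bearing = atan2(-1.00, 1.17) = 319.42° clockwise from north.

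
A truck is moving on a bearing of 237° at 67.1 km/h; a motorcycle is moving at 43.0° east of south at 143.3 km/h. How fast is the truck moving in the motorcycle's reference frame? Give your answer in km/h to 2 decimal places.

168.45 km/h

Taking east as x and north as y: truck velocity = (-56.275, -36.545) km/h; motorcycle velocity = (97.730, -104.803) km/h.
Velocity of truck relative to motorcycle = (-56.275, -36.545) − (97.730, -104.803) = (-154.005, 68.258) km/h.
Magnitude = |(-154.005, 68.258)| = 168.454 km/h.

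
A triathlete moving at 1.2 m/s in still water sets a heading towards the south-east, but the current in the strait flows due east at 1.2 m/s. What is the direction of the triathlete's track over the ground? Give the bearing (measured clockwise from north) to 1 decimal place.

112.5°

Taking east as x and north as y: velocity relative to the water = (0.849, -0.849) m/s; the water relative to ground = (1.200, 0.000) m/s.
Velocity relative to ground = (0.849, -0.849) + (1.200, 0.000) = (2.049, -0.849) m/s.
Bearing = atan2(2.05, -0.85) = 112.50° clockwise from north.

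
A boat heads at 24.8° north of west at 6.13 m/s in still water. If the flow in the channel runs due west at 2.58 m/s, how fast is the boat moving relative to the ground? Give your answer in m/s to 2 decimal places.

Taking east as x and north as y: velocity relative to the water = (-5.565, 2.571) m/s; the water relative to ground = (-2.580, 0.000) m/s.
Velocity relative to ground = (-5.565, 2.571) + (-2.580, 0.000) = (-8.145, 2.571) m/s.
Speed = |(-8.145, 2.571)| = 8.541 m/s.

8.54 m/s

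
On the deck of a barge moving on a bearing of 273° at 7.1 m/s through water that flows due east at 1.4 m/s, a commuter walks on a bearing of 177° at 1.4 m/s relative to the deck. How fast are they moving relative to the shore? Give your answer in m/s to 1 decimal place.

5.7 m/s

In east/north components (m/s): commuter relative to barge = (0.073, -1.398); barge relative to water = (-7.090, 0.372); water relative to ground = (1.400, 0.000).
Sum = (-5.617, -1.026) m/s.
Speed = |(-5.617, -1.026)| = 5.710 m/s.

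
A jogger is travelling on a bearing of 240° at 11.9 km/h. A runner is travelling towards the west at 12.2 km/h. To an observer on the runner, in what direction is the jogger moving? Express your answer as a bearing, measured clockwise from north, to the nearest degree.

Taking east as x and north as y: jogger velocity = (-10.306, -5.950) km/h; runner velocity = (-12.200, 0.000) km/h.
Velocity of jogger relative to runner = (-10.306, -5.950) − (-12.200, 0.000) = (1.894, -5.950) km/h.
Bearing = atan2(1.89, -5.95) = 162.34° clockwise from north.

162°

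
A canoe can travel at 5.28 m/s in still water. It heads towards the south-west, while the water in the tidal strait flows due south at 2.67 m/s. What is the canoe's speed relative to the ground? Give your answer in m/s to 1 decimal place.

Taking east as x and north as y: velocity relative to the water = (-3.734, -3.734) m/s; the water relative to ground = (0.000, -2.670) m/s.
Velocity relative to ground = (-3.734, -3.734) + (0.000, -2.670) = (-3.734, -6.404) m/s.
Speed = |(-3.734, -6.404)| = 7.412 m/s.

7.4 m/s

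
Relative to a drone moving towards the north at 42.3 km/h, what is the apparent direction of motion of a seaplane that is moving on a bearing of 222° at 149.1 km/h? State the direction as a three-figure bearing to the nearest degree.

213°

Taking east as x and north as y: seaplane velocity = (-99.767, -110.803) km/h; drone velocity = (0.000, 42.300) km/h.
Velocity of seaplane relative to drone = (-99.767, -110.803) − (0.000, 42.300) = (-99.767, -153.103) km/h.
Bearing = atan2(-99.77, -153.10) = 213.09° clockwise from north.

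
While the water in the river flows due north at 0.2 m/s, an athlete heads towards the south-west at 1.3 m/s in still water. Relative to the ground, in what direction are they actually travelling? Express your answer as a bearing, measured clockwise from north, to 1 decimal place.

232.0°

Taking east as x and north as y: velocity relative to the water = (-0.919, -0.919) m/s; the water relative to ground = (0.000, 0.200) m/s.
Velocity relative to ground = (-0.919, -0.919) + (0.000, 0.200) = (-0.919, -0.719) m/s.
Bearing = atan2(-0.92, -0.72) = 231.96° clockwise from north.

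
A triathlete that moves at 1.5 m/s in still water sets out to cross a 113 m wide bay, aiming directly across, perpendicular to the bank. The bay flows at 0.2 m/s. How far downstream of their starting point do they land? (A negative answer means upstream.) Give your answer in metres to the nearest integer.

Perpendicular speed = 1.500 m/s; crossing time = 113 / 1.500 = 75.333 s.
Net downstream speed = 0.200 m/s.
Drift = 0.200 × 75.333 = 15.067 m (downstream).

15 m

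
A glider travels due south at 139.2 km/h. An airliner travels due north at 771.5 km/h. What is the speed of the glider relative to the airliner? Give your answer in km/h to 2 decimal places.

910.70 km/h

Taking east as x and north as y: glider velocity = (0.000, -139.200) km/h; airliner velocity = (0.000, 771.500) km/h.
Velocity of glider relative to airliner = (0.000, -139.200) − (0.000, 771.500) = (0.000, -910.700) km/h.
Magnitude = |(0.000, -910.700)| = 910.700 km/h.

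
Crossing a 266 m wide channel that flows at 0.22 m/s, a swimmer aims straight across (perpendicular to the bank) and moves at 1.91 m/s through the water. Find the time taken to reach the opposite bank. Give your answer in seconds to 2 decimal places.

139.27 s

The component of the swimmer's velocity perpendicular to the bank is 1.91 m/s.
The current is parallel to the bank, so it does not affect the crossing time.
Time = 266 / 1.910 = 139.267 s.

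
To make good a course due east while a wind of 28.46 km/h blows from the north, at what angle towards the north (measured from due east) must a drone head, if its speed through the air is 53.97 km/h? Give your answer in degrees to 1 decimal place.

31.8°

The wind pushes perpendicular to the desired track; the heading must have a component into the wind equal to 28.46 km/h: 53.97 sin θ = 28.46.
sin θ = 0.5273, so θ = 31.825°.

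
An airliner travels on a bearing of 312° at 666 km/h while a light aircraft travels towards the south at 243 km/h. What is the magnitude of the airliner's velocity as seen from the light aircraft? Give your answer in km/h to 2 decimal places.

Taking east as x and north as y: airliner velocity = (-494.934, 445.641) km/h; light aircraft velocity = (0.000, -243.000) km/h.
Velocity of airliner relative to light aircraft = (-494.934, 445.641) − (0.000, -243.000) = (-494.934, 688.641) km/h.
Magnitude = |(-494.934, 688.641)| = 848.049 km/h.

848.05 km/h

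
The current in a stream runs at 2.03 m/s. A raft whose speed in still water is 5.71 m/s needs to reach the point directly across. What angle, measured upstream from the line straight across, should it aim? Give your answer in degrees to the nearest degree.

21°

To cancel the current, the upstream component of the raft's velocity must equal the flow: 5.71 sin θ = 2.03.
sin θ = 2.03 / 5.71 = 0.3555.
θ = arcsin(0.3555) = 20.825°.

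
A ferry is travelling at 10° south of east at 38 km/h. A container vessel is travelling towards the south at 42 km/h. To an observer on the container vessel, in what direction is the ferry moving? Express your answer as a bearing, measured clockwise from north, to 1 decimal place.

046.6°

Taking east as x and north as y: ferry velocity = (37.423, -6.599) km/h; container vessel velocity = (0.000, -42.000) km/h.
Velocity of ferry relative to container vessel = (37.423, -6.599) − (0.000, -42.000) = (37.423, 35.401) km/h.
Bearing = atan2(37.42, 35.40) = 46.59° clockwise from north.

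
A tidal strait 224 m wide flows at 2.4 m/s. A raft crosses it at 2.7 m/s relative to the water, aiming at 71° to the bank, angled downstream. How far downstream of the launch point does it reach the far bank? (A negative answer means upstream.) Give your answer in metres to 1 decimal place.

287.7 m

Perpendicular speed = 2.553 m/s; crossing time = 224 / 2.553 = 87.743 s.
Net downstream speed = 3.279 m/s.
Drift = 3.279 × 87.743 = 287.713 m (downstream).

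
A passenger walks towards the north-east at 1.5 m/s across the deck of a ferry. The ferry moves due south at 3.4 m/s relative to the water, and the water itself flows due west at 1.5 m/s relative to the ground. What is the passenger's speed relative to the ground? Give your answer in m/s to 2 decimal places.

In east/north components (m/s): passenger relative to ferry = (1.061, 1.061); ferry relative to water = (0.000, -3.400); water relative to ground = (-1.500, 0.000).
Sum = (-0.439, -2.339) m/s.
Speed = |(-0.439, -2.339)| = 2.380 m/s.

2.38 m/s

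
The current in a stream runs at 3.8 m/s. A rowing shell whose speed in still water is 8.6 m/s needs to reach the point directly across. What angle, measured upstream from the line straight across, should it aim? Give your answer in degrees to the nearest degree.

26°

To cancel the current, the upstream component of the rowing shell's velocity must equal the flow: 8.6 sin θ = 3.8.
sin θ = 3.8 / 8.6 = 0.4419.
θ = arcsin(0.4419) = 26.223°.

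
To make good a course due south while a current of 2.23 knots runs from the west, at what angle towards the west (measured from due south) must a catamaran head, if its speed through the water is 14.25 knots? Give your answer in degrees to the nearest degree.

The current pushes perpendicular to the desired track; the heading must have a component into the current equal to 2.23 knots: 14.25 sin θ = 2.23.
sin θ = 0.1565, so θ = 9.003°.

9°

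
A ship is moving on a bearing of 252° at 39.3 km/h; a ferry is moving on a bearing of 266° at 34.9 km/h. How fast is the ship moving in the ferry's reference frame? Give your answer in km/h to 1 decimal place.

10.0 km/h

Taking east as x and north as y: ship velocity = (-37.377, -12.144) km/h; ferry velocity = (-34.815, -2.435) km/h.
Velocity of ship relative to ferry = (-37.377, -12.144) − (-34.815, -2.435) = (-2.562, -9.710) km/h.
Magnitude = |(-2.562, -9.710)| = 10.042 km/h.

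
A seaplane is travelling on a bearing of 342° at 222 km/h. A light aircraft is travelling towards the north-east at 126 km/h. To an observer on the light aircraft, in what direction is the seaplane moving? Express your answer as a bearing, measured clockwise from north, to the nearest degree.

308°

Taking east as x and north as y: seaplane velocity = (-68.602, 211.135) km/h; light aircraft velocity = (89.095, 89.095) km/h.
Velocity of seaplane relative to light aircraft = (-68.602, 211.135) − (89.095, 89.095) = (-157.697, 122.039) km/h.
Bearing = atan2(-157.70, 122.04) = 307.74° clockwise from north.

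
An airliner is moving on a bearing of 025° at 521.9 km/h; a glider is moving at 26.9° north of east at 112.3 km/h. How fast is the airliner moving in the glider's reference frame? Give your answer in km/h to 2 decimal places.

Taking east as x and north as y: airliner velocity = (220.564, 473.002) km/h; glider velocity = (100.149, 50.808) km/h.
Velocity of airliner relative to glider = (220.564, 473.002) − (100.149, 50.808) = (120.416, 422.194) km/h.
Magnitude = |(120.416, 422.194)| = 439.030 km/h.

439.03 km/h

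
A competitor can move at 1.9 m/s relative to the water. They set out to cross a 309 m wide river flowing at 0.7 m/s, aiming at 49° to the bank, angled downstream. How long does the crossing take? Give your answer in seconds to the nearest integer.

The component of the competitor's velocity perpendicular to the bank is 1.9 × sin 49° = 1.434 m/s.
Only the cross-stream component determines the crossing time; the current contributes nothing perpendicular to the bank.
Time = 309 / 1.434 = 215.489 s.

215 s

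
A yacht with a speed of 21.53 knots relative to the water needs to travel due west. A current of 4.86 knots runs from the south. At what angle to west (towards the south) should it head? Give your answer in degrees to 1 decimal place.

The current pushes perpendicular to the desired track; the heading must have a component into the current equal to 4.86 knots: 21.53 sin θ = 4.86.
sin θ = 0.2257, so θ = 13.046°.

13.0°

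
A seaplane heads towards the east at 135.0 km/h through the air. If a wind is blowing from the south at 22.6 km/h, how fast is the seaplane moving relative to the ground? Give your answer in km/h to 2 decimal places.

Taking east as x and north as y: velocity relative to the air = (135.000, 0.000) km/h; the air relative to ground = (0.000, 22.600) km/h.
Velocity relative to ground = (135.000, 0.000) + (0.000, 22.600) = (135.000, 22.600) km/h.
Speed = |(135.000, 22.600)| = 136.879 km/h.

136.88 km/h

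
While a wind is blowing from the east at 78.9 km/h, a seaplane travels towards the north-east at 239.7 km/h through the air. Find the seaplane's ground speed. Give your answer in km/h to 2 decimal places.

Taking east as x and north as y: velocity relative to the air = (169.493, 169.493) km/h; the air relative to ground = (-78.900, 0.000) km/h.
Velocity relative to ground = (169.493, 169.493) + (-78.900, 0.000) = (90.593, 169.493) km/h.
Speed = |(90.593, 169.493)| = 192.185 km/h.

192.19 km/h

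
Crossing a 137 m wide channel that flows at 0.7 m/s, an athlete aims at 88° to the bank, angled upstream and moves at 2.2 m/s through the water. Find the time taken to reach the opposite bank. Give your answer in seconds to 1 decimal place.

The component of the athlete's velocity perpendicular to the bank is 2.2 × sin 88° = 2.199 m/s.
The flow acts along the bank and has no component across it.
Time = 137 / 2.199 = 62.311 s.

62.3 s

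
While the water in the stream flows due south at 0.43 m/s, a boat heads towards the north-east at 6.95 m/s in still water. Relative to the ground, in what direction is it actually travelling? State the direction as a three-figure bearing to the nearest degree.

Taking east as x and north as y: velocity relative to the water = (4.914, 4.914) m/s; the water relative to ground = (0.000, -0.430) m/s.
Velocity relative to ground = (4.914, 4.914) + (0.000, -0.430) = (4.914, 4.484) m/s.
Bearing = atan2(4.91, 4.48) = 47.62° clockwise from north.

048°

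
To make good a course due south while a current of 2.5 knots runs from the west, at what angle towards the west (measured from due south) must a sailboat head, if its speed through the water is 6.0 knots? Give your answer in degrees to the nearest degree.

25°

The current pushes perpendicular to the desired track; the heading must have a component into the current equal to 2.5 knots: 6.0 sin θ = 2.5.
sin θ = 0.4167, so θ = 24.624°.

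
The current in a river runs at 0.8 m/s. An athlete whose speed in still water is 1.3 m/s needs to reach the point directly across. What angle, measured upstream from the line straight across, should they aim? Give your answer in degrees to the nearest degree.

38°

To cancel the current, the upstream component of the athlete's velocity must equal the flow: 1.3 sin θ = 0.8.
sin θ = 0.8 / 1.3 = 0.6154.
θ = arcsin(0.6154) = 37.980°.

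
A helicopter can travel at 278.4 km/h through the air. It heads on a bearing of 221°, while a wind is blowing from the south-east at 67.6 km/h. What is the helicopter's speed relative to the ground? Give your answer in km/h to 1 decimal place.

Taking east as x and north as y: velocity relative to the air = (-182.647, -210.111) km/h; the air relative to ground = (-47.800, 47.800) km/h.
Velocity relative to ground = (-182.647, -210.111) + (-47.800, 47.800) = (-230.447, -162.311) km/h.
Speed = |(-230.447, -162.311)| = 281.870 km/h.

281.9 km/h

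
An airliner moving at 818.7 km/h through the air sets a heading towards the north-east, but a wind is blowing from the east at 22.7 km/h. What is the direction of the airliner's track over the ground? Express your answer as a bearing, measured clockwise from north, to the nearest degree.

Taking east as x and north as y: velocity relative to the air = (578.908, 578.908) km/h; the air relative to ground = (-22.700, 0.000) km/h.
Velocity relative to ground = (578.908, 578.908) + (-22.700, 0.000) = (556.208, 578.908) km/h.
Bearing = atan2(556.21, 578.91) = 43.85° clockwise from north.

044°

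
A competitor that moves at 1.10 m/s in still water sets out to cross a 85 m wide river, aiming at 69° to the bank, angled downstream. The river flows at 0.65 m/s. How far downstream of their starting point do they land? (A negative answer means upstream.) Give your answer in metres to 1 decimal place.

Perpendicular speed = 1.027 m/s; crossing time = 85 / 1.027 = 82.770 s.
Net downstream speed = 1.044 m/s.
Drift = 1.044 × 82.770 = 86.429 m (downstream).

86.4 m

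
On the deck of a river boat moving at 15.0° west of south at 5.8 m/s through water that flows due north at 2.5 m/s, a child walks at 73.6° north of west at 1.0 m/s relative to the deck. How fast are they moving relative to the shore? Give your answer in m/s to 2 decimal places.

In east/north components (m/s): child relative to river boat = (-0.282, 0.959); river boat relative to water = (-1.501, -5.602); water relative to ground = (0.000, 2.500).
Sum = (-1.783, -2.143) m/s.
Speed = |(-1.783, -2.143)| = 2.788 m/s.

2.79 m/s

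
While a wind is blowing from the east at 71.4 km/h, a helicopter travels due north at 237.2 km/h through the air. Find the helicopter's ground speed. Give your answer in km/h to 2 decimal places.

247.71 km/h

Taking east as x and north as y: velocity relative to the air = (0.000, 237.200) km/h; the air relative to ground = (-71.400, 0.000) km/h.
Velocity relative to ground = (0.000, 237.200) + (-71.400, 0.000) = (-71.400, 237.200) km/h.
Speed = |(-71.400, 237.200)| = 247.713 km/h.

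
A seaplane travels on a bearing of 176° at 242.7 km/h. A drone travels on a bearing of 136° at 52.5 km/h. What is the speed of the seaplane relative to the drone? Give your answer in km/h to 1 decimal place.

205.3 km/h

Taking east as x and north as y: seaplane velocity = (16.930, -242.109) km/h; drone velocity = (36.470, -37.765) km/h.
Velocity of seaplane relative to drone = (16.930, -242.109) − (36.470, -37.765) = (-19.540, -204.343) km/h.
Magnitude = |(-19.540, -204.343)| = 205.276 km/h.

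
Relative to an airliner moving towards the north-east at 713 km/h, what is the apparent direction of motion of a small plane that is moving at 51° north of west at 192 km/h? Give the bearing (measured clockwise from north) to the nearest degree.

240°

Taking east as x and north as y: small plane velocity = (-120.830, 149.212) km/h; airliner velocity = (504.167, 504.167) km/h.
Velocity of small plane relative to airliner = (-120.830, 149.212) − (504.167, 504.167) = (-624.997, -354.955) km/h.
Bearing = atan2(-625.00, -354.96) = 240.41° clockwise from north.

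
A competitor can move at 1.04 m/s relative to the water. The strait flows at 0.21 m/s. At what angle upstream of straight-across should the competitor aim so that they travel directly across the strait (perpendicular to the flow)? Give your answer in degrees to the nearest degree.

12°

To cancel the current, the upstream component of the competitor's velocity must equal the flow: 1.04 sin θ = 0.21.
sin θ = 0.21 / 1.04 = 0.2019.
θ = arcsin(0.2019) = 11.649°.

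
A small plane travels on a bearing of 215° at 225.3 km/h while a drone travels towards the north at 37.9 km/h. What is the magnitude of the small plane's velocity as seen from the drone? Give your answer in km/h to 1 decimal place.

257.3 km/h

Taking east as x and north as y: small plane velocity = (-129.227, -184.555) km/h; drone velocity = (0.000, 37.900) km/h.
Velocity of small plane relative to drone = (-129.227, -184.555) − (0.000, 37.900) = (-129.227, -222.455) km/h.
Magnitude = |(-129.227, -222.455)| = 257.266 km/h.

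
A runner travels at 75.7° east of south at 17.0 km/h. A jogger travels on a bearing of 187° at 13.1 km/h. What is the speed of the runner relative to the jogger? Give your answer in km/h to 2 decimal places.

20.10 km/h

Taking east as x and north as y: runner velocity = (16.473, -4.199) km/h; jogger velocity = (-1.596, -13.002) km/h.
Velocity of runner relative to jogger = (16.473, -4.199) − (-1.596, -13.002) = (18.070, 8.803) km/h.
Magnitude = |(18.070, 8.803)| = 20.100 km/h.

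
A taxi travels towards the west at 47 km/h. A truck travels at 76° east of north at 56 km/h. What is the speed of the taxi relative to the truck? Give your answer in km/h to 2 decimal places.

102.24 km/h

Taking east as x and north as y: taxi velocity = (-47.000, 0.000) km/h; truck velocity = (54.337, 13.548) km/h.
Velocity of taxi relative to truck = (-47.000, 0.000) − (54.337, 13.548) = (-101.337, -13.548) km/h.
Magnitude = |(-101.337, -13.548)| = 102.238 km/h.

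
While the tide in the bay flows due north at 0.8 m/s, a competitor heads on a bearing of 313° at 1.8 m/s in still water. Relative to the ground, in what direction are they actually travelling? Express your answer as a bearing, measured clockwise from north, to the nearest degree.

327°

Taking east as x and north as y: velocity relative to the water = (-1.316, 1.228) m/s; the water relative to ground = (0.000, 0.800) m/s.
Velocity relative to ground = (-1.316, 1.228) + (0.000, 0.800) = (-1.316, 2.028) m/s.
Bearing = atan2(-1.32, 2.03) = 327.01° clockwise from north.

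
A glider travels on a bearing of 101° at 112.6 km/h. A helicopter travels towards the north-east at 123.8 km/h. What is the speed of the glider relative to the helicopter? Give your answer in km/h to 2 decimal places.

111.42 km/h

Taking east as x and north as y: glider velocity = (110.531, -21.485) km/h; helicopter velocity = (87.540, 87.540) km/h.
Velocity of glider relative to helicopter = (110.531, -21.485) − (87.540, 87.540) = (22.991, -109.025) km/h.
Magnitude = |(22.991, -109.025)| = 111.423 km/h.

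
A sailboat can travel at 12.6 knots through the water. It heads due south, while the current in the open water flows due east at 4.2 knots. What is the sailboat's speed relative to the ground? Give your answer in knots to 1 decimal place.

13.3 knots

Taking east as x and north as y: velocity relative to the water = (0.000, -12.600) knots; the water relative to ground = (4.200, 0.000) knots.
Velocity relative to ground = (0.000, -12.600) + (4.200, 0.000) = (4.200, -12.600) knots.
Speed = |(4.200, -12.600)| = 13.282 knots.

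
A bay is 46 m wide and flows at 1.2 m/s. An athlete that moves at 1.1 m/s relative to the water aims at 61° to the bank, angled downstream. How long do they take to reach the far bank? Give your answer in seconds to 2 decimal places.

47.81 s

The component of the athlete's velocity perpendicular to the bank is 1.1 × sin 61° = 0.962 m/s.
Only the cross-stream component determines the crossing time; the current contributes nothing perpendicular to the bank.
Time = 46 / 0.962 = 47.813 s.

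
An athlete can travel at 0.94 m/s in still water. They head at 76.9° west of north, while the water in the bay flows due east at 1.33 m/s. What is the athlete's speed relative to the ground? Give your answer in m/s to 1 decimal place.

Taking east as x and north as y: velocity relative to the water = (-0.916, 0.213) m/s; the water relative to ground = (1.330, 0.000) m/s.
Velocity relative to ground = (-0.916, 0.213) + (1.330, 0.000) = (0.414, 0.213) m/s.
Speed = |(0.414, 0.213)| = 0.466 m/s.

0.5 m/s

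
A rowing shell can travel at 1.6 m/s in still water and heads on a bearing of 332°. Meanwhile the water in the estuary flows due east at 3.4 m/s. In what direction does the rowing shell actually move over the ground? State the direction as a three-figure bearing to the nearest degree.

Taking east as x and north as y: velocity relative to the water = (-0.751, 1.413) m/s; the water relative to ground = (3.400, 0.000) m/s.
Velocity relative to ground = (-0.751, 1.413) + (3.400, 0.000) = (2.649, 1.413) m/s.
Bearing = atan2(2.65, 1.41) = 61.93° clockwise from north.

062°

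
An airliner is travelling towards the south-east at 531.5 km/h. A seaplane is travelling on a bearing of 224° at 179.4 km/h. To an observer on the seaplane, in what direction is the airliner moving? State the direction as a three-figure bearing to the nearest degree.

116°

Taking east as x and north as y: airliner velocity = (375.827, -375.827) km/h; seaplane velocity = (-124.622, -129.050) km/h.
Velocity of airliner relative to seaplane = (375.827, -375.827) − (-124.622, -129.050) = (500.449, -246.778) km/h.
Bearing = atan2(500.45, -246.78) = 116.25° clockwise from north.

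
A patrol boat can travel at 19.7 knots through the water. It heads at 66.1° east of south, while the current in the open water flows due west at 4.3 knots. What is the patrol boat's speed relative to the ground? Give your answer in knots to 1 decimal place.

Taking east as x and north as y: velocity relative to the water = (18.011, -7.981) knots; the water relative to ground = (-4.300, 0.000) knots.
Velocity relative to ground = (18.011, -7.981) + (-4.300, 0.000) = (13.711, -7.981) knots.
Speed = |(13.711, -7.981)| = 15.865 knots.

15.9 knots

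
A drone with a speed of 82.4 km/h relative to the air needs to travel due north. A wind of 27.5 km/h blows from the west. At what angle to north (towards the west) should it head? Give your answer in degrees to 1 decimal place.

19.5°

The wind pushes perpendicular to the desired track; the heading must have a component into the wind equal to 27.5 km/h: 82.4 sin θ = 27.5.
sin θ = 0.3337, so θ = 19.496°.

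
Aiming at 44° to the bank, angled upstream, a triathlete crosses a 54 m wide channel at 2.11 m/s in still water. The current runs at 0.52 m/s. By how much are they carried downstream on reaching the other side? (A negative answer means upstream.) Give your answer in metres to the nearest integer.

Perpendicular speed = 1.466 m/s; crossing time = 54 / 1.466 = 36.842 s.
Net downstream speed = -0.998 m/s.
Drift = -0.998 × 36.842 = -36.761 m (upstream).

-37 m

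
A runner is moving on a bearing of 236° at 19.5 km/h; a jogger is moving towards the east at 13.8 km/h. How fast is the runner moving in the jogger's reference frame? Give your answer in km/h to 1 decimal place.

Taking east as x and north as y: runner velocity = (-16.166, -10.904) km/h; jogger velocity = (13.800, 0.000) km/h.
Velocity of runner relative to jogger = (-16.166, -10.904) − (13.800, 0.000) = (-29.966, -10.904) km/h.
Magnitude = |(-29.966, -10.904)| = 31.889 km/h.

31.9 km/h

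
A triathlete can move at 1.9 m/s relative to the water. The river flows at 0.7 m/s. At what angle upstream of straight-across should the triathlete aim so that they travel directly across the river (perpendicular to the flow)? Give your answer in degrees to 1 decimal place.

21.6°

To cancel the current, the upstream component of the triathlete's velocity must equal the flow: 1.9 sin θ = 0.7.
sin θ = 0.7 / 1.9 = 0.3684.
θ = arcsin(0.3684) = 21.618°.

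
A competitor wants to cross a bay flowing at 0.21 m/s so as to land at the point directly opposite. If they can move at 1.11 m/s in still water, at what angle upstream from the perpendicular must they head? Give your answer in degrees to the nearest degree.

To cancel the current, the upstream component of the competitor's velocity must equal the flow: 1.11 sin θ = 0.21.
sin θ = 0.21 / 1.11 = 0.1892.
θ = arcsin(0.1892) = 10.905°.

11°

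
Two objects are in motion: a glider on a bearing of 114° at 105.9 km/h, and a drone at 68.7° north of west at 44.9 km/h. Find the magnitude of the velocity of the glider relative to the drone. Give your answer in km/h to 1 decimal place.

Taking east as x and north as y: glider velocity = (96.744, -43.073) km/h; drone velocity = (-16.310, 41.833) km/h.
Velocity of glider relative to drone = (96.744, -43.073) − (-16.310, 41.833) = (113.054, -84.906) km/h.
Magnitude = |(113.054, -84.906)| = 141.387 km/h.

141.4 km/h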